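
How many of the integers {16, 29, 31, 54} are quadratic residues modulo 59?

(16/59) = +1 → QR.
(29/59) = +1 → QR.
(31/59) = -1 → non-residue.
(54/59) = -1 → non-residue.
Total quadratic residues among the 4: 2.

2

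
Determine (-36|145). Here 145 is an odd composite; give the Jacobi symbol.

1

First reduce: -36 ≡ 109 (mod 145).
Reciprocity: 109 ≡ 1 and 145 ≡ 1 (mod 4), so (109/145) = +(145/109).
Reduce top mod 109: now compute (36/109).
Pull out 2^2: since 109 ≡ 5 (mod 8), (2/109) = -1, so (2/109)^2 = +1.
Reciprocity: 9 ≡ 1 and 109 ≡ 1 (mod 4), so (9/109) = +(109/9).
Reduce top mod 9: now compute (1/9).
Reached (1/9) = 1. Collecting the sign flips along the way, the symbol is +1.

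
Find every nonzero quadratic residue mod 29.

1 4 5 6 7 9 13 16 20 22 23 24 25 28

Square k = 1,…,14 (k and 29−k give the same square):
1²=1, 2²=4, 3²=9, 4²=16, 5²=25, 6²≡7, 7²≡20, 8²≡6, 9²≡23, 10²≡13, 11²≡5, 12²≡28, 13²≡24, 14²≡22 (mod 29).
So the quadratic residues mod 29 are {1, 4, 5, 6, 7, 9, 13, 16, 20, 22, 23, 24, 25, 28}.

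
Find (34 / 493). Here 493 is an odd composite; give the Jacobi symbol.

Pull out 2: since 493 ≡ 5 (mod 8), (2/493) = -1.
Reciprocity: 17 ≡ 1 and 493 ≡ 1 (mod 4), so (17/493) = +(493/17).
Reduce top mod 17: now compute (0/17).
Top reduces to 0: gcd > 1, so the symbol is 0.

0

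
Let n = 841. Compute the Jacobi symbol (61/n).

1

Reciprocity: 61 ≡ 1 and 841 ≡ 1 (mod 4), so (61/841) = +(841/61).
Reduce top mod 61: now compute (48/61).
Pull out 2^4: since 61 ≡ 5 (mod 8), (2/61) = -1, so (2/61)^4 = +1.
Reciprocity: 3 ≡ 3 and 61 ≡ 1 (mod 4), so (3/61) = +(61/3).
Reduce top mod 3: now compute (1/3).
Reached (1/3) = 1. Collecting the sign flips along the way, the symbol is +1.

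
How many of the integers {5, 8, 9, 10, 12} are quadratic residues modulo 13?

3

(5/13) = -1 → non-residue.
(8/13) = -1 → non-residue.
(9/13) = +1 → QR.
(10/13) = +1 → QR.
(12/13) = +1 → QR.
Total quadratic residues among the 5: 3.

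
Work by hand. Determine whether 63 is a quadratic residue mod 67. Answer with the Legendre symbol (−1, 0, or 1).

Reciprocity: 63 ≡ 3 and 67 ≡ 3 (mod 4), so (63/67) = −(67/63).
Reduce top mod 63: now compute (4/63).
Pull out 2^2: since 63 ≡ 7 (mod 8), (2/63) = +1, so (2/63)^2 = +1.
Reached (1/63) = 1. Collecting the sign flips along the way, the symbol is -1.

-1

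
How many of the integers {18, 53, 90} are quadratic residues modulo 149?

(18/149) = -1 → non-residue.
(53/149) = +1 → QR.
(90/149) = -1 → non-residue.
Total quadratic residues among the 3: 1.

1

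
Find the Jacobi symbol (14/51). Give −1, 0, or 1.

1

Pull out 2: since 51 ≡ 3 (mod 8), (2/51) = -1.
Reciprocity: 7 ≡ 3 and 51 ≡ 3 (mod 4), so (7/51) = −(51/7).
Reduce top mod 7: now compute (2/7).
Pull out 2: since 7 ≡ 7 (mod 8), (2/7) = +1.
Reached (1/7) = 1. Collecting the sign flips along the way, the symbol is +1.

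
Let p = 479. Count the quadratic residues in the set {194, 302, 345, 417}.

(194/479) = +1 → QR.
(302/479) = +1 → QR.
(345/479) = +1 → QR.
(417/479) = +1 → QR.
Total quadratic residues among the 4: 4.

4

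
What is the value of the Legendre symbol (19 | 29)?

-1

Euler's criterion: (19/29) ≡ 19^14 (mod 29).
19^2 ≡ 13 (mod 29)
19^4 ≡ 24 (mod 29)
19^8 ≡ 25 (mod 29)
19^14 = 19^(8+4+2) ≡ 28 (mod 29).
Result is 28 ≡ −1, so (19/29) = −1.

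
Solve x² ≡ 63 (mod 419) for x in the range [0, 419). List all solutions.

77, 342

Since 419 ≡ 3 (mod 4), a square root of 63 is 63^((419+1)/4) = 63^105 mod 419.
Repeated squaring: 63^2≡198, 63^4≡237, 63^8≡23, 63^16≡110, 63^32≡368, 63^64≡87 (mod 419).
63^105 = 63^(64+32+8+1) ≡ 342 (mod 419).
Check: 342² = 116964 ≡ 63 (mod 419). The two roots are 77 and 342.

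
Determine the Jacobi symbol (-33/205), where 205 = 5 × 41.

-1

First reduce: -33 ≡ 172 (mod 205).
Pull out 2^2: since 205 ≡ 5 (mod 8), (2/205) = -1, so (2/205)^2 = +1.
Reciprocity: 43 ≡ 3 and 205 ≡ 1 (mod 4), so (43/205) = +(205/43).
Reduce top mod 43: now compute (33/43).
Reciprocity: 33 ≡ 1 and 43 ≡ 3 (mod 4), so (33/43) = +(43/33).
Reduce top mod 33: now compute (10/33).
Pull out 2: since 33 ≡ 1 (mod 8), (2/33) = +1.
Reciprocity: 5 ≡ 1 and 33 ≡ 1 (mod 4), so (5/33) = +(33/5).
Reduce top mod 5: now compute (3/5).
Reciprocity: 3 ≡ 3 and 5 ≡ 1 (mod 4), so (3/5) = +(5/3).
Reduce top mod 3: now compute (2/3).
Pull out 2: since 3 ≡ 3 (mod 8), (2/3) = -1.
Reached (1/3) = 1. Collecting the sign flips along the way, the symbol is -1.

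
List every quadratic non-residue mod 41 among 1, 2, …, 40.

Square k = 1,…,20 (k and 41−k give the same square):
1²=1, 2²=4, 3²=9, 4²=16, 5²=25, 6²=36, 7²≡8, 8²≡23, 9²≡40, 10²≡18, 11²≡39, 12²≡21, 13²≡5, 14²≡32, 15²≡20, 16²≡10, 17²≡2, 18²≡37, 19²≡33, 20²≡31 (mod 41).
The residues are {1, 2, 4, 5, 8, 9, 10, 16, 18, 20, 21, 23, 25, 31, 32, 33, 36, 37, 39, 40}; the non-residues are the remaining 20 nonzero classes.

3, 6, 7, 11, 12, 13, 14, 15, 17, 19, 22, 24, 26, 27, 28, 29, 30, 34, 35, 38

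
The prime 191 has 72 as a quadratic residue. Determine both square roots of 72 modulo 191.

40, 151

Since 191 ≡ 3 (mod 4), a square root of 72 is 72^((191+1)/4) = 72^48 mod 191.
Repeated squaring: 72^2≡27, 72^4≡156, 72^8≡79, 72^16≡129, 72^32≡24 (mod 191).
72^48 = 72^(32+16) ≡ 40 (mod 191).
Check: 40² = 1600 ≡ 72 (mod 191). The two roots are 40 and 151.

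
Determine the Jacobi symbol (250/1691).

Pull out 2: since 1691 ≡ 3 (mod 8), (2/1691) = -1.
Reciprocity: 125 ≡ 1 and 1691 ≡ 3 (mod 4), so (125/1691) = +(1691/125).
Reduce top mod 125: now compute (66/125).
Pull out 2: since 125 ≡ 5 (mod 8), (2/125) = -1.
Reciprocity: 33 ≡ 1 and 125 ≡ 1 (mod 4), so (33/125) = +(125/33).
Reduce top mod 33: now compute (26/33).
Pull out 2: since 33 ≡ 1 (mod 8), (2/33) = +1.
Reciprocity: 13 ≡ 1 and 33 ≡ 1 (mod 4), so (13/33) = +(33/13).
Reduce top mod 13: now compute (7/13).
Reciprocity: 7 ≡ 3 and 13 ≡ 1 (mod 4), so (7/13) = +(13/7).
Reduce top mod 7: now compute (6/7).
Pull out 2: since 7 ≡ 7 (mod 8), (2/7) = +1.
Reciprocity: 3 ≡ 3 and 7 ≡ 3 (mod 4), so (3/7) = −(7/3).
Reduce top mod 3: now compute (1/3).
Reached (1/3) = 1. Collecting the sign flips along the way, the symbol is -1.

-1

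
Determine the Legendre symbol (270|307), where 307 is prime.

-1

Euler's criterion: (270/307) ≡ 270^153 (mod 307).
270^2 ≡ 141 (mod 307)
270^4 ≡ 233 (mod 307)
270^8 ≡ 257 (mod 307)
270^16 ≡ 44 (mod 307)
270^32 ≡ 94 (mod 307)
270^64 ≡ 240 (mod 307)
270^128 ≡ 191 (mod 307)
270^153 = 270^(128+16+8+1) ≡ 306 (mod 307).
Result is 306 ≡ −1, so (270/307) = −1.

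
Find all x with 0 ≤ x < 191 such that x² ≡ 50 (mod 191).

94, 97

Since 191 ≡ 3 (mod 4), a square root of 50 is 50^((191+1)/4) = 50^48 mod 191.
Repeated squaring: 50^2≡17, 50^4≡98, 50^8≡54, 50^16≡51, 50^32≡118 (mod 191).
50^48 = 50^(32+16) ≡ 97 (mod 191).
Check: 97² = 9409 ≡ 50 (mod 191). The two roots are 94 and 97.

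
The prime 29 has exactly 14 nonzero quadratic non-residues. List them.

Square k = 1,…,14 (k and 29−k give the same square):
1²=1, 2²=4, 3²=9, 4²=16, 5²=25, 6²≡7, 7²≡20, 8²≡6, 9²≡23, 10²≡13, 11²≡5, 12²≡28, 13²≡24, 14²≡22 (mod 29).
The residues are {1, 4, 5, 6, 7, 9, 13, 16, 20, 22, 23, 24, 25, 28}; the non-residues are the remaining 14 nonzero classes.

2,3,8,10,11,12,14,15,17,18,19,21,26,27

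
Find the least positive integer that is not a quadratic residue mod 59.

2

(2/59) = −1, so 2 is the smallest positive non-residue mod 59.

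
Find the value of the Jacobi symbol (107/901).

-1

Reciprocity: 107 ≡ 3 and 901 ≡ 1 (mod 4), so (107/901) = +(901/107).
Reduce top mod 107: now compute (45/107).
Reciprocity: 45 ≡ 1 and 107 ≡ 3 (mod 4), so (45/107) = +(107/45).
Reduce top mod 45: now compute (17/45).
Reciprocity: 17 ≡ 1 and 45 ≡ 1 (mod 4), so (17/45) = +(45/17).
Reduce top mod 17: now compute (11/17).
Reciprocity: 11 ≡ 3 and 17 ≡ 1 (mod 4), so (11/17) = +(17/11).
Reduce top mod 11: now compute (6/11).
Pull out 2: since 11 ≡ 3 (mod 8), (2/11) = -1.
Reciprocity: 3 ≡ 3 and 11 ≡ 3 (mod 4), so (3/11) = −(11/3).
Reduce top mod 3: now compute (2/3).
Pull out 2: since 3 ≡ 3 (mod 8), (2/3) = -1.
Reached (1/3) = 1. Collecting the sign flips along the way, the symbol is -1.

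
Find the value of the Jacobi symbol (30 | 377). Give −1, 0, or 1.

1

Pull out 2: since 377 ≡ 1 (mod 8), (2/377) = +1.
Reciprocity: 15 ≡ 3 and 377 ≡ 1 (mod 4), so (15/377) = +(377/15).
Reduce top mod 15: now compute (2/15).
Pull out 2: since 15 ≡ 7 (mod 8), (2/15) = +1.
Reached (1/15) = 1. Collecting the sign flips along the way, the symbol is +1.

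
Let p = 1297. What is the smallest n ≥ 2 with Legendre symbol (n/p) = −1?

5

(2/1297) = +1, so 2 is a residue.
(3/1297) = +1, so 3 is a residue.
(4/1297) = +1, so 4 is a residue.
(5/1297) = −1, so 5 is the smallest positive non-residue mod 1297.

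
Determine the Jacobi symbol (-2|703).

-1

First reduce: -2 ≡ 701 (mod 703).
Reciprocity: 701 ≡ 1 and 703 ≡ 3 (mod 4), so (701/703) = +(703/701).
Reduce top mod 701: now compute (2/701).
Pull out 2: since 701 ≡ 5 (mod 8), (2/701) = -1.
Reached (1/701) = 1. Collecting the sign flips along the way, the symbol is -1.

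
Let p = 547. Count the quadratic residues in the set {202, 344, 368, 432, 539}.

(202/547) = +1 → QR.
(344/547) = +1 → QR.
(368/547) = -1 → non-residue.
(432/547) = -1 → non-residue.
(539/547) = +1 → QR.
Total quadratic residues among the 5: 3.

3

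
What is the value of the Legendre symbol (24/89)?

-1

Pull out 2^3: since 89 ≡ 1 (mod 8), (2/89) = +1, so (2/89)^3 = +1.
Reciprocity: 3 ≡ 3 and 89 ≡ 1 (mod 4), so (3/89) = +(89/3).
Reduce top mod 3: now compute (2/3).
Pull out 2: since 3 ≡ 3 (mod 8), (2/3) = -1.
Reached (1/3) = 1. Collecting the sign flips along the way, the symbol is -1.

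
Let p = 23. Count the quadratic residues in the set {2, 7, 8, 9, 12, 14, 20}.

(2/23) = +1 → QR.
(7/23) = -1 → non-residue.
(8/23) = +1 → QR.
(9/23) = +1 → QR.
(12/23) = +1 → QR.
(14/23) = -1 → non-residue.
(20/23) = -1 → non-residue.
Total quadratic residues among the 7: 4.

4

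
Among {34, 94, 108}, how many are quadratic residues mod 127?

(34/127) = +1 → QR.
(94/127) = +1 → QR.
(108/127) = -1 → non-residue.
Total quadratic residues among the 3: 2.

2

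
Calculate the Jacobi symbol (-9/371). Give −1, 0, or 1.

-1

First reduce: -9 ≡ 362 (mod 371).
Pull out 2: since 371 ≡ 3 (mod 8), (2/371) = -1.
Reciprocity: 181 ≡ 1 and 371 ≡ 3 (mod 4), so (181/371) = +(371/181).
Reduce top mod 181: now compute (9/181).
Reciprocity: 9 ≡ 1 and 181 ≡ 1 (mod 4), so (9/181) = +(181/9).
Reduce top mod 9: now compute (1/9).
Reached (1/9) = 1. Collecting the sign flips along the way, the symbol is -1.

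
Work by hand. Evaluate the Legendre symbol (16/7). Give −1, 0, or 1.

Euler's criterion: (16/7) ≡ 2^3 (mod 7).
2^2 ≡ 4 (mod 7)
2^3 = 2^(2+1) ≡ 1 (mod 7).
Result is 1, so (16/7) = 1.

1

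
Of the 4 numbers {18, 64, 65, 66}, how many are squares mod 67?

2

(18/67) = -1 → non-residue.
(64/67) = +1 → QR.
(65/67) = +1 → QR.
(66/67) = -1 → non-residue.
Total quadratic residues among the 4: 2.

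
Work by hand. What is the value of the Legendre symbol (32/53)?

Pull out 2^5: since 53 ≡ 5 (mod 8), (2/53) = -1, so (2/53)^5 = -1.
Reached (1/53) = 1. Collecting the sign flips along the way, the symbol is -1.

-1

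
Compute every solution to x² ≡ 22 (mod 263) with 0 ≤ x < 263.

Since 263 ≡ 3 (mod 4), a square root of 22 is 22^((263+1)/4) = 22^66 mod 263.
Repeated squaring: 22^2≡221, 22^4≡186, 22^8≡143, 22^16≡198, 22^32≡17, 22^64≡26 (mod 263).
22^66 = 22^(64+2) ≡ 223 (mod 263).
Check: 223² = 49729 ≡ 22 (mod 263). The two roots are 40 and 223.

40, 223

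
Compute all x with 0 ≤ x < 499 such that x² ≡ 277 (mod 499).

144, 355

Since 499 ≡ 3 (mod 4), a square root of 277 is 277^((499+1)/4) = 277^125 mod 499.
Repeated squaring: 277^2≡382, 277^4≡216, 277^8≡249, 277^16≡125, 277^32≡156, 277^64≡384 (mod 499).
277^125 = 277^(64+32+16+8+4+1) ≡ 144 (mod 499).
Check: 144² = 20736 ≡ 277 (mod 499). The two roots are 144 and 355.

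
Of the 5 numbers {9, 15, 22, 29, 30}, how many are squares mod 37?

2

(9/37) = +1 → QR.
(15/37) = -1 → non-residue.
(22/37) = -1 → non-residue.
(29/37) = -1 → non-residue.
(30/37) = +1 → QR.
Total quadratic residues among the 5: 2.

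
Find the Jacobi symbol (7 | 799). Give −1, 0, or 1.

-1

Reciprocity: 7 ≡ 3 and 799 ≡ 3 (mod 4), so (7/799) = −(799/7).
Reduce top mod 7: now compute (1/7).
Reached (1/7) = 1. Collecting the sign flips along the way, the symbol is -1.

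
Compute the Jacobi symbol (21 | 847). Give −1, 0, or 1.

0

Reciprocity: 21 ≡ 1 and 847 ≡ 3 (mod 4), so (21/847) = +(847/21).
Reduce top mod 21: now compute (7/21).
Reciprocity: 7 ≡ 3 and 21 ≡ 1 (mod 4), so (7/21) = +(21/7).
Reduce top mod 7: now compute (0/7).
Top reduces to 0: gcd > 1, so the symbol is 0.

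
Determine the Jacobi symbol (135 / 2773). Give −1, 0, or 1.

Reciprocity: 135 ≡ 3 and 2773 ≡ 1 (mod 4), so (135/2773) = +(2773/135).
Reduce top mod 135: now compute (73/135).
Reciprocity: 73 ≡ 1 and 135 ≡ 3 (mod 4), so (73/135) = +(135/73).
Reduce top mod 73: now compute (62/73).
Pull out 2: since 73 ≡ 1 (mod 8), (2/73) = +1.
Reciprocity: 31 ≡ 3 and 73 ≡ 1 (mod 4), so (31/73) = +(73/31).
Reduce top mod 31: now compute (11/31).
Reciprocity: 11 ≡ 3 and 31 ≡ 3 (mod 4), so (11/31) = −(31/11).
Reduce top mod 11: now compute (9/11).
Reciprocity: 9 ≡ 1 and 11 ≡ 3 (mod 4), so (9/11) = +(11/9).
Reduce top mod 9: now compute (2/9).
Pull out 2: since 9 ≡ 1 (mod 8), (2/9) = +1.
Reached (1/9) = 1. Collecting the sign flips along the way, the symbol is -1.

-1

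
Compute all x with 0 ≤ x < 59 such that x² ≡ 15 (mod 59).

Since 59 ≡ 3 (mod 4), a square root of 15 is 15^((59+1)/4) = 15^15 mod 59.
Repeated squaring: 15^2≡48, 15^4≡3, 15^8≡9 (mod 59).
15^15 = 15^(8+4+2+1) ≡ 29 (mod 59).
Check: 29² = 841 ≡ 15 (mod 59). The two roots are 29 and 30.

29, 30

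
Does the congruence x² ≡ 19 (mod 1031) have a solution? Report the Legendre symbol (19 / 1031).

Euler's criterion: (19/1031) ≡ 19^515 (mod 1031).
19^2 ≡ 361 (mod 1031)
19^4 ≡ 415 (mod 1031)
19^8 ≡ 48 (mod 1031)
19^16 ≡ 242 (mod 1031)
19^32 ≡ 828 (mod 1031)
19^64 ≡ 1000 (mod 1031)
19^128 ≡ 961 (mod 1031)
19^256 ≡ 776 (mod 1031)
19^512 ≡ 72 (mod 1031)
19^515 = 19^(512+2+1) ≡ 1030 (mod 1031).
Result is 1030 ≡ −1, so (19/1031) = −1.

-1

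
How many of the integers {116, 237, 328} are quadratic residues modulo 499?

3

(116/499) = +1 → QR.
(237/499) = +1 → QR.
(328/499) = +1 → QR.
Total quadratic residues among the 3: 3.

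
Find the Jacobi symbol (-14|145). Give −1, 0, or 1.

-1

First reduce: -14 ≡ 131 (mod 145).
Reciprocity: 131 ≡ 3 and 145 ≡ 1 (mod 4), so (131/145) = +(145/131).
Reduce top mod 131: now compute (14/131).
Pull out 2: since 131 ≡ 3 (mod 8), (2/131) = -1.
Reciprocity: 7 ≡ 3 and 131 ≡ 3 (mod 4), so (7/131) = −(131/7).
Reduce top mod 7: now compute (5/7).
Reciprocity: 5 ≡ 1 and 7 ≡ 3 (mod 4), so (5/7) = +(7/5).
Reduce top mod 5: now compute (2/5).
Pull out 2: since 5 ≡ 5 (mod 8), (2/5) = -1.
Reached (1/5) = 1. Collecting the sign flips along the way, the symbol is -1.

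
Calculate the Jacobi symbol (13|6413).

Reciprocity: 13 ≡ 1 and 6413 ≡ 1 (mod 4), so (13/6413) = +(6413/13).
Reduce top mod 13: now compute (4/13).
Pull out 2^2: since 13 ≡ 5 (mod 8), (2/13) = -1, so (2/13)^2 = +1.
Reached (1/13) = 1. Collecting the sign flips along the way, the symbol is +1.

1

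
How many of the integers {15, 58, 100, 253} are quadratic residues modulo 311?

3

(15/311) = +1 → QR.
(58/311) = -1 → non-residue.
(100/311) = +1 → QR.
(253/311) = +1 → QR.
Total quadratic residues among the 4: 3.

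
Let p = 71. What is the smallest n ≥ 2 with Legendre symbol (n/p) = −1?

(2/71) = +1, so 2 is a residue.
(3/71) = +1, so 3 is a residue.
(4/71) = +1, so 4 is a residue.
(5/71) = +1, so 5 is a residue.
(6/71) = +1, so 6 is a residue.
(7/71) = −1, so 7 is the smallest positive non-residue mod 71.

7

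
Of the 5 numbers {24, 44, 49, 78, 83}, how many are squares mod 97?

3

(24/97) = +1 → QR.
(44/97) = +1 → QR.
(49/97) = +1 → QR.
(78/97) = -1 → non-residue.
(83/97) = -1 → non-residue.
Total quadratic residues among the 5: 3.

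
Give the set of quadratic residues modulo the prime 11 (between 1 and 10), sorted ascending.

Square k = 1,…,5 (k and 11−k give the same square):
1²=1, 2²=4, 3²=9, 4²≡5, 5²≡3 (mod 11).
So the quadratic residues mod 11 are {1, 3, 4, 5, 9}.

1 3 4 5 9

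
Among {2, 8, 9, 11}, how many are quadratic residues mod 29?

1

(2/29) = -1 → non-residue.
(8/29) = -1 → non-residue.
(9/29) = +1 → QR.
(11/29) = -1 → non-residue.
Total quadratic residues among the 4: 1.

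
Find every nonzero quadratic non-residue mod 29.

Square k = 1,…,14 (k and 29−k give the same square):
1²=1, 2²=4, 3²=9, 4²=16, 5²=25, 6²≡7, 7²≡20, 8²≡6, 9²≡23, 10²≡13, 11²≡5, 12²≡28, 13²≡24, 14²≡22 (mod 29).
The residues are {1, 4, 5, 6, 7, 9, 13, 16, 20, 22, 23, 24, 25, 28}; the non-residues are the remaining 14 nonzero classes.

2 3 8 10 11 12 14 15 17 18 19 21 26 27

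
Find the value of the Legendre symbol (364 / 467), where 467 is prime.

1

Pull out 2^2: since 467 ≡ 3 (mod 8), (2/467) = -1, so (2/467)^2 = +1.
Reciprocity: 91 ≡ 3 and 467 ≡ 3 (mod 4), so (91/467) = −(467/91).
Reduce top mod 91: now compute (12/91).
Pull out 2^2: since 91 ≡ 3 (mod 8), (2/91) = -1, so (2/91)^2 = +1.
Reciprocity: 3 ≡ 3 and 91 ≡ 3 (mod 4), so (3/91) = −(91/3).
Reduce top mod 3: now compute (1/3).
Reached (1/3) = 1. Collecting the sign flips along the way, the symbol is +1.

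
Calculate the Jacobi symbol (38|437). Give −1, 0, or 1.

0

Pull out 2: since 437 ≡ 5 (mod 8), (2/437) = -1.
Reciprocity: 19 ≡ 3 and 437 ≡ 1 (mod 4), so (19/437) = +(437/19).
Reduce top mod 19: now compute (0/19).
Top reduces to 0: gcd > 1, so the symbol is 0.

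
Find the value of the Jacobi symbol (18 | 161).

1

Pull out 2: since 161 ≡ 1 (mod 8), (2/161) = +1.
Reciprocity: 9 ≡ 1 and 161 ≡ 1 (mod 4), so (9/161) = +(161/9).
Reduce top mod 9: now compute (8/9).
Pull out 2^3: since 9 ≡ 1 (mod 8), (2/9) = +1, so (2/9)^3 = +1.
Reached (1/9) = 1. Collecting the sign flips along the way, the symbol is +1.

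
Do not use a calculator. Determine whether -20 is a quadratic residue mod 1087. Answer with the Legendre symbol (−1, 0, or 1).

1

Euler's criterion: (-20/1087) ≡ 1067^543 (mod 1087).
1067^2 ≡ 400 (mod 1087)
1067^4 ≡ 211 (mod 1087)
1067^8 ≡ 1041 (mod 1087)
1067^16 ≡ 1029 (mod 1087)
1067^32 ≡ 103 (mod 1087)
1067^64 ≡ 826 (mod 1087)
1067^128 ≡ 727 (mod 1087)
1067^256 ≡ 247 (mod 1087)
1067^512 ≡ 137 (mod 1087)
1067^543 = 1067^(512+16+8+4+2+1) ≡ 1 (mod 1087).
Result is 1, so (-20/1087) = 1.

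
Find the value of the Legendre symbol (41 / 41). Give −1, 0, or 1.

0

First reduce: 41 ≡ 0 (mod 41).
Top reduces to 0: gcd > 1, so the symbol is 0.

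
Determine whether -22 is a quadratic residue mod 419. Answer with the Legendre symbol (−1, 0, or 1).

First reduce: -22 ≡ 397 (mod 419).
Reciprocity: 397 ≡ 1 and 419 ≡ 3 (mod 4), so (397/419) = +(419/397).
Reduce top mod 397: now compute (22/397).
Pull out 2: since 397 ≡ 5 (mod 8), (2/397) = -1.
Reciprocity: 11 ≡ 3 and 397 ≡ 1 (mod 4), so (11/397) = +(397/11).
Reduce top mod 11: now compute (1/11).
Reached (1/11) = 1. Collecting the sign flips along the way, the symbol is -1.

-1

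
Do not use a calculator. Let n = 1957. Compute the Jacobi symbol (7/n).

Reciprocity: 7 ≡ 3 and 1957 ≡ 1 (mod 4), so (7/1957) = +(1957/7).
Reduce top mod 7: now compute (4/7).
Pull out 2^2: since 7 ≡ 7 (mod 8), (2/7) = +1, so (2/7)^2 = +1.
Reached (1/7) = 1. Collecting the sign flips along the way, the symbol is +1.

1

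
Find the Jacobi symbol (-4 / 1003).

-1

First reduce: -4 ≡ 999 (mod 1003).
Reciprocity: 999 ≡ 3 and 1003 ≡ 3 (mod 4), so (999/1003) = −(1003/999).
Reduce top mod 999: now compute (4/999).
Pull out 2^2: since 999 ≡ 7 (mod 8), (2/999) = +1, so (2/999)^2 = +1.
Reached (1/999) = 1. Collecting the sign flips along the way, the symbol is -1.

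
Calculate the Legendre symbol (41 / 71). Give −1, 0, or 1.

-1

Reciprocity: 41 ≡ 1 and 71 ≡ 3 (mod 4), so (41/71) = +(71/41).
Reduce top mod 41: now compute (30/41).
Pull out 2: since 41 ≡ 1 (mod 8), (2/41) = +1.
Reciprocity: 15 ≡ 3 and 41 ≡ 1 (mod 4), so (15/41) = +(41/15).
Reduce top mod 15: now compute (11/15).
Reciprocity: 11 ≡ 3 and 15 ≡ 3 (mod 4), so (11/15) = −(15/11).
Reduce top mod 11: now compute (4/11).
Pull out 2^2: since 11 ≡ 3 (mod 8), (2/11) = -1, so (2/11)^2 = +1.
Reached (1/11) = 1. Collecting the sign flips along the way, the symbol is -1.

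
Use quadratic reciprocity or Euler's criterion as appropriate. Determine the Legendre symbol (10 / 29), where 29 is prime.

-1

Pull out 2: since 29 ≡ 5 (mod 8), (2/29) = -1.
Reciprocity: 5 ≡ 1 and 29 ≡ 1 (mod 4), so (5/29) = +(29/5).
Reduce top mod 5: now compute (4/5).
Pull out 2^2: since 5 ≡ 5 (mod 8), (2/5) = -1, so (2/5)^2 = +1.
Reached (1/5) = 1. Collecting the sign flips along the way, the symbol is -1.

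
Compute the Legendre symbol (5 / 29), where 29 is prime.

1

Reciprocity: 5 ≡ 1 and 29 ≡ 1 (mod 4), so (5/29) = +(29/5).
Reduce top mod 5: now compute (4/5).
Pull out 2^2: since 5 ≡ 5 (mod 8), (2/5) = -1, so (2/5)^2 = +1.
Reached (1/5) = 1. Collecting the sign flips along the way, the symbol is +1.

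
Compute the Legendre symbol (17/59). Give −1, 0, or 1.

1

Euler's criterion: (17/59) ≡ 17^29 (mod 59).
17^2 ≡ 53 (mod 59)
17^4 ≡ 36 (mod 59)
17^8 ≡ 57 (mod 59)
17^16 ≡ 4 (mod 59)
17^29 = 17^(16+8+4+1) ≡ 1 (mod 59).
Result is 1, so (17/59) = 1.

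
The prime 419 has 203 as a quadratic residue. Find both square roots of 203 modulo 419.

Since 419 ≡ 3 (mod 4), a square root of 203 is 203^((419+1)/4) = 203^105 mod 419.
Repeated squaring: 203^2≡147, 203^4≡240, 203^8≡197, 203^16≡261, 203^32≡243, 203^64≡389 (mod 419).
203^105 = 203^(64+32+8+1) ≡ 363 (mod 419).
Check: 363² = 131769 ≡ 203 (mod 419). The two roots are 56 and 363.

56, 363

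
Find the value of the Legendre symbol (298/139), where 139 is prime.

1

Euler's criterion: (298/139) ≡ 20^69 (mod 139).
20^2 ≡ 122 (mod 139)
20^4 ≡ 11 (mod 139)
20^8 ≡ 121 (mod 139)
20^16 ≡ 46 (mod 139)
20^32 ≡ 31 (mod 139)
20^64 ≡ 127 (mod 139)
20^69 = 20^(64+4+1) ≡ 1 (mod 139).
Result is 1, so (298/139) = 1.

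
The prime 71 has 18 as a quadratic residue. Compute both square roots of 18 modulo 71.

35, 36

Since 71 ≡ 3 (mod 4), a square root of 18 is 18^((71+1)/4) = 18^18 mod 71.
Repeated squaring: 18^2≡40, 18^4≡38, 18^8≡24, 18^16≡8 (mod 71).
18^18 = 18^(16+2) ≡ 36 (mod 71).
Check: 36² = 1296 ≡ 18 (mod 71). The two roots are 35 and 36.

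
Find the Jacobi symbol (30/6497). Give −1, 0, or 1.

Pull out 2: since 6497 ≡ 1 (mod 8), (2/6497) = +1.
Reciprocity: 15 ≡ 3 and 6497 ≡ 1 (mod 4), so (15/6497) = +(6497/15).
Reduce top mod 15: now compute (2/15).
Pull out 2: since 15 ≡ 7 (mod 8), (2/15) = +1.
Reached (1/15) = 1. Collecting the sign flips along the way, the symbol is +1.

1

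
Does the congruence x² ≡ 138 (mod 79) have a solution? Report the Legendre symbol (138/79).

-1

Euler's criterion: (138/79) ≡ 59^39 (mod 79).
59^2 ≡ 5 (mod 79)
59^4 ≡ 25 (mod 79)
59^8 ≡ 72 (mod 79)
59^16 ≡ 49 (mod 79)
59^32 ≡ 31 (mod 79)
59^39 = 59^(32+4+2+1) ≡ 78 (mod 79).
Result is 78 ≡ −1, so (138/79) = −1.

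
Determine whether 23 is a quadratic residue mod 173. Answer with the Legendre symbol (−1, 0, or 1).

Reciprocity: 23 ≡ 3 and 173 ≡ 1 (mod 4), so (23/173) = +(173/23).
Reduce top mod 23: now compute (12/23).
Pull out 2^2: since 23 ≡ 7 (mod 8), (2/23) = +1, so (2/23)^2 = +1.
Reciprocity: 3 ≡ 3 and 23 ≡ 3 (mod 4), so (3/23) = −(23/3).
Reduce top mod 3: now compute (2/3).
Pull out 2: since 3 ≡ 3 (mod 8), (2/3) = -1.
Reached (1/3) = 1. Collecting the sign flips along the way, the symbol is +1.

1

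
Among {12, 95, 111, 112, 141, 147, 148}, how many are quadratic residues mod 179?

4

(12/179) = +1 → QR.
(95/179) = +1 → QR.
(111/179) = -1 → non-residue.
(112/179) = -1 → non-residue.
(141/179) = +1 → QR.
(147/179) = +1 → QR.
(148/179) = -1 → non-residue.
Total quadratic residues among the 7: 4.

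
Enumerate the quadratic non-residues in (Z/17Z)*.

3 5 6 7 10 11 12 14

Square k = 1,…,8 (k and 17−k give the same square):
1²=1, 2²=4, 3²=9, 4²=16, 5²≡8, 6²≡2, 7²≡15, 8²≡13 (mod 17).
The residues are {1, 2, 4, 8, 9, 13, 15, 16}; the non-residues are the remaining 8 nonzero classes.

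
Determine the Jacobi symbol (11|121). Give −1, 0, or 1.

0

Reciprocity: 11 ≡ 3 and 121 ≡ 1 (mod 4), so (11/121) = +(121/11).
Reduce top mod 11: now compute (0/11).
Top reduces to 0: gcd > 1, so the symbol is 0.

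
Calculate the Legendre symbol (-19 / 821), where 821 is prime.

1

First reduce: -19 ≡ 802 (mod 821).
Pull out 2: since 821 ≡ 5 (mod 8), (2/821) = -1.
Reciprocity: 401 ≡ 1 and 821 ≡ 1 (mod 4), so (401/821) = +(821/401).
Reduce top mod 401: now compute (19/401).
Reciprocity: 19 ≡ 3 and 401 ≡ 1 (mod 4), so (19/401) = +(401/19).
Reduce top mod 19: now compute (2/19).
Pull out 2: since 19 ≡ 3 (mod 8), (2/19) = -1.
Reached (1/19) = 1. Collecting the sign flips along the way, the symbol is +1.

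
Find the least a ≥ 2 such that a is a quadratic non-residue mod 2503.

3

(2/2503) = +1, so 2 is a residue.
(3/2503) = −1, so 3 is the smallest positive non-residue mod 2503.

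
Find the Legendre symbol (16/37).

Euler's criterion: (16/37) ≡ 16^18 (mod 37).
16^2 ≡ 34 (mod 37)
16^4 ≡ 9 (mod 37)
16^8 ≡ 7 (mod 37)
16^16 ≡ 12 (mod 37)
16^18 = 16^(16+2) ≡ 1 (mod 37).
Result is 1, so (16/37) = 1.

1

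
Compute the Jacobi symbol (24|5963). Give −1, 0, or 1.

Pull out 2^3: since 5963 ≡ 3 (mod 8), (2/5963) = -1, so (2/5963)^3 = -1.
Reciprocity: 3 ≡ 3 and 5963 ≡ 3 (mod 4), so (3/5963) = −(5963/3).
Reduce top mod 3: now compute (2/3).
Pull out 2: since 3 ≡ 3 (mod 8), (2/3) = -1.
Reached (1/3) = 1. Collecting the sign flips along the way, the symbol is -1.

-1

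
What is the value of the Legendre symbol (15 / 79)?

-1

Reciprocity: 15 ≡ 3 and 79 ≡ 3 (mod 4), so (15/79) = −(79/15).
Reduce top mod 15: now compute (4/15).
Pull out 2^2: since 15 ≡ 7 (mod 8), (2/15) = +1, so (2/15)^2 = +1.
Reached (1/15) = 1. Collecting the sign flips along the way, the symbol is -1.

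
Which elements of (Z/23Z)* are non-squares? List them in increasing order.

Square k = 1,…,11 (k and 23−k give the same square):
1²=1, 2²=4, 3²=9, 4²=16, 5²≡2, 6²≡13, 7²≡3, 8²≡18, 9²≡12, 10²≡8, 11²≡6 (mod 23).
The residues are {1, 2, 3, 4, 6, 8, 9, 12, 13, 16, 18}; the non-residues are the remaining 11 nonzero classes.

5, 7, 10, 11, 14, 15, 17, 19, 20, 21, 22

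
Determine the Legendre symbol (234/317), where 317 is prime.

1

Pull out 2: since 317 ≡ 5 (mod 8), (2/317) = -1.
Reciprocity: 117 ≡ 1 and 317 ≡ 1 (mod 4), so (117/317) = +(317/117).
Reduce top mod 117: now compute (83/117).
Reciprocity: 83 ≡ 3 and 117 ≡ 1 (mod 4), so (83/117) = +(117/83).
Reduce top mod 83: now compute (34/83).
Pull out 2: since 83 ≡ 3 (mod 8), (2/83) = -1.
Reciprocity: 17 ≡ 1 and 83 ≡ 3 (mod 4), so (17/83) = +(83/17).
Reduce top mod 17: now compute (15/17).
Reciprocity: 15 ≡ 3 and 17 ≡ 1 (mod 4), so (15/17) = +(17/15).
Reduce top mod 15: now compute (2/15).
Pull out 2: since 15 ≡ 7 (mod 8), (2/15) = +1.
Reached (1/15) = 1. Collecting the sign flips along the way, the symbol is +1.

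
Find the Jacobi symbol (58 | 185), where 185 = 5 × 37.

-1

Pull out 2: since 185 ≡ 1 (mod 8), (2/185) = +1.
Reciprocity: 29 ≡ 1 and 185 ≡ 1 (mod 4), so (29/185) = +(185/29).
Reduce top mod 29: now compute (11/29).
Reciprocity: 11 ≡ 3 and 29 ≡ 1 (mod 4), so (11/29) = +(29/11).
Reduce top mod 11: now compute (7/11).
Reciprocity: 7 ≡ 3 and 11 ≡ 3 (mod 4), so (7/11) = −(11/7).
Reduce top mod 7: now compute (4/7).
Pull out 2^2: since 7 ≡ 7 (mod 8), (2/7) = +1, so (2/7)^2 = +1.
Reached (1/7) = 1. Collecting the sign flips along the way, the symbol is -1.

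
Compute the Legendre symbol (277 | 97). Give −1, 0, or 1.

Euler's criterion: (277/97) ≡ 83^48 (mod 97).
83^2 ≡ 2 (mod 97)
83^4 ≡ 4 (mod 97)
83^8 ≡ 16 (mod 97)
83^16 ≡ 62 (mod 97)
83^32 ≡ 61 (mod 97)
83^48 = 83^(32+16) ≡ 96 (mod 97).
Result is 96 ≡ −1, so (277/97) = −1.

-1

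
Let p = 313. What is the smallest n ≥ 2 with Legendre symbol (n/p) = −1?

5

(2/313) = +1, so 2 is a residue.
(3/313) = +1, so 3 is a residue.
(4/313) = +1, so 4 is a residue.
(5/313) = −1, so 5 is the smallest positive non-residue mod 313.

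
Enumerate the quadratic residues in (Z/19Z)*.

1, 4, 5, 6, 7, 9, 11, 16, 17

Square k = 1,…,9 (k and 19−k give the same square):
1²=1, 2²=4, 3²=9, 4²=16, 5²≡6, 6²≡17, 7²≡11, 8²≡7, 9²≡5 (mod 19).
So the quadratic residues mod 19 are {1, 4, 5, 6, 7, 9, 11, 16, 17}.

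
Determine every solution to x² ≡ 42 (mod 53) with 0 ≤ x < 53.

53 ≡ 1 (mod 4), so we find a root by search.
Trying successive values, 25² = 625 ≡ 42 (mod 53). The other root is 53 − 25 = 28.

25, 28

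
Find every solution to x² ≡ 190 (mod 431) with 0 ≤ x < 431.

173, 258

Since 431 ≡ 3 (mod 4), a square root of 190 is 190^((431+1)/4) = 190^108 mod 431.
Repeated squaring: 190^2≡327, 190^4≡41, 190^8≡388, 190^16≡125, 190^32≡109, 190^64≡244 (mod 431).
190^108 = 190^(64+32+8+4) ≡ 173 (mod 431).
Check: 173² = 29929 ≡ 190 (mod 431). The two roots are 173 and 258.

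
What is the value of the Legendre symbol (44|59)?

-1

Pull out 2^2: since 59 ≡ 3 (mod 8), (2/59) = -1, so (2/59)^2 = +1.
Reciprocity: 11 ≡ 3 and 59 ≡ 3 (mod 4), so (11/59) = −(59/11).
Reduce top mod 11: now compute (4/11).
Pull out 2^2: since 11 ≡ 3 (mod 8), (2/11) = -1, so (2/11)^2 = +1.
Reached (1/11) = 1. Collecting the sign flips along the way, the symbol is -1.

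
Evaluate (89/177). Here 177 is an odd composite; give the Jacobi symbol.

Reciprocity: 89 ≡ 1 and 177 ≡ 1 (mod 4), so (89/177) = +(177/89).
Reduce top mod 89: now compute (88/89).
Pull out 2^3: since 89 ≡ 1 (mod 8), (2/89) = +1, so (2/89)^3 = +1.
Reciprocity: 11 ≡ 3 and 89 ≡ 1 (mod 4), so (11/89) = +(89/11).
Reduce top mod 11: now compute (1/11).
Reached (1/11) = 1. Collecting the sign flips along the way, the symbol is +1.

1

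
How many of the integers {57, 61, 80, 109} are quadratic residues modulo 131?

3

(57/131) = -1 → non-residue.
(61/131) = +1 → QR.
(80/131) = +1 → QR.
(109/131) = +1 → QR.
Total quadratic residues among the 4: 3.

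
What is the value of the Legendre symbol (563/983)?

Reciprocity: 563 ≡ 3 and 983 ≡ 3 (mod 4), so (563/983) = −(983/563).
Reduce top mod 563: now compute (420/563).
Pull out 2^2: since 563 ≡ 3 (mod 8), (2/563) = -1, so (2/563)^2 = +1.
Reciprocity: 105 ≡ 1 and 563 ≡ 3 (mod 4), so (105/563) = +(563/105).
Reduce top mod 105: now compute (38/105).
Pull out 2: since 105 ≡ 1 (mod 8), (2/105) = +1.
Reciprocity: 19 ≡ 3 and 105 ≡ 1 (mod 4), so (19/105) = +(105/19).
Reduce top mod 19: now compute (10/19).
Pull out 2: since 19 ≡ 3 (mod 8), (2/19) = -1.
Reciprocity: 5 ≡ 1 and 19 ≡ 3 (mod 4), so (5/19) = +(19/5).
Reduce top mod 5: now compute (4/5).
Pull out 2^2: since 5 ≡ 5 (mod 8), (2/5) = -1, so (2/5)^2 = +1.
Reached (1/5) = 1. Collecting the sign flips along the way, the symbol is +1.

1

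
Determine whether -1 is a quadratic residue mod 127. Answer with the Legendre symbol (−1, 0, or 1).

First reduce: -1 ≡ 126 (mod 127).
Pull out 2: since 127 ≡ 7 (mod 8), (2/127) = +1.
Reciprocity: 63 ≡ 3 and 127 ≡ 3 (mod 4), so (63/127) = −(127/63).
Reduce top mod 63: now compute (1/63).
Reached (1/63) = 1. Collecting the sign flips along the way, the symbol is -1.

-1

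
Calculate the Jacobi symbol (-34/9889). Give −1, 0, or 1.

First reduce: -34 ≡ 9855 (mod 9889).
Reciprocity: 9855 ≡ 3 and 9889 ≡ 1 (mod 4), so (9855/9889) = +(9889/9855).
Reduce top mod 9855: now compute (34/9855).
Pull out 2: since 9855 ≡ 7 (mod 8), (2/9855) = +1.
Reciprocity: 17 ≡ 1 and 9855 ≡ 3 (mod 4), so (17/9855) = +(9855/17).
Reduce top mod 17: now compute (12/17).
Pull out 2^2: since 17 ≡ 1 (mod 8), (2/17) = +1, so (2/17)^2 = +1.
Reciprocity: 3 ≡ 3 and 17 ≡ 1 (mod 4), so (3/17) = +(17/3).
Reduce top mod 3: now compute (2/3).
Pull out 2: since 3 ≡ 3 (mod 8), (2/3) = -1.
Reached (1/3) = 1. Collecting the sign flips along the way, the symbol is -1.

-1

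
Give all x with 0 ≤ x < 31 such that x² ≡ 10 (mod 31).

14, 17

Since 31 ≡ 3 (mod 4), a square root of 10 is 10^((31+1)/4) = 10^8 mod 31.
Repeated squaring: 10^2≡7, 10^4≡18, 10^8≡14 (mod 31).
10^8 = 10^(8) ≡ 14 (mod 31).
Check: 14² = 196 ≡ 10 (mod 31). The two roots are 14 and 17.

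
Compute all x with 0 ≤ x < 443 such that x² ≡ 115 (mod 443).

Since 443 ≡ 3 (mod 4), a square root of 115 is 115^((443+1)/4) = 115^111 mod 443.
Repeated squaring: 115^2≡378, 115^4≡238, 115^8≡383, 115^16≡56, 115^32≡35, 115^64≡339 (mod 443).
115^111 = 115^(64+32+8+4+2+1) ≡ 38 (mod 443).
Check: 38² = 1444 ≡ 115 (mod 443). The two roots are 38 and 405.

38, 405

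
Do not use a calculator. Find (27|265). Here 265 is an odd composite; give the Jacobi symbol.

1

Reciprocity: 27 ≡ 3 and 265 ≡ 1 (mod 4), so (27/265) = +(265/27).
Reduce top mod 27: now compute (22/27).
Pull out 2: since 27 ≡ 3 (mod 8), (2/27) = -1.
Reciprocity: 11 ≡ 3 and 27 ≡ 3 (mod 4), so (11/27) = −(27/11).
Reduce top mod 11: now compute (5/11).
Reciprocity: 5 ≡ 1 and 11 ≡ 3 (mod 4), so (5/11) = +(11/5).
Reduce top mod 5: now compute (1/5).
Reached (1/5) = 1. Collecting the sign flips along the way, the symbol is +1.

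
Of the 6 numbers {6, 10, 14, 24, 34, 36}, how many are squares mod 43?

(6/43) = +1 → QR.
(10/43) = +1 → QR.
(14/43) = +1 → QR.
(24/43) = +1 → QR.
(34/43) = -1 → non-residue.
(36/43) = +1 → QR.
Total quadratic residues among the 6: 5.

5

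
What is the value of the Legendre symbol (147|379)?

Euler's criterion: (147/379) ≡ 147^189 (mod 379).
147^2 ≡ 6 (mod 379)
147^4 ≡ 36 (mod 379)
147^8 ≡ 159 (mod 379)
147^16 ≡ 267 (mod 379)
147^32 ≡ 37 (mod 379)
147^64 ≡ 232 (mod 379)
147^128 ≡ 6 (mod 379)
147^189 = 147^(128+32+16+8+4+1) ≡ 378 (mod 379).
Result is 378 ≡ −1, so (147/379) = −1.

-1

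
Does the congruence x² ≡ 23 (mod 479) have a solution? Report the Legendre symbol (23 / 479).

1

Reciprocity: 23 ≡ 3 and 479 ≡ 3 (mod 4), so (23/479) = −(479/23).
Reduce top mod 23: now compute (19/23).
Reciprocity: 19 ≡ 3 and 23 ≡ 3 (mod 4), so (19/23) = −(23/19).
Reduce top mod 19: now compute (4/19).
Pull out 2^2: since 19 ≡ 3 (mod 8), (2/19) = -1, so (2/19)^2 = +1.
Reached (1/19) = 1. Collecting the sign flips along the way, the symbol is +1.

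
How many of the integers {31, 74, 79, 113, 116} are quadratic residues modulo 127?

4

(31/127) = +1 → QR.
(74/127) = +1 → QR.
(79/127) = +1 → QR.
(113/127) = +1 → QR.
(116/127) = -1 → non-residue.
Total quadratic residues among the 5: 4.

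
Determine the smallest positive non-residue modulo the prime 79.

(2/79) = +1, so 2 is a residue.
(3/79) = −1, so 3 is the smallest positive non-residue mod 79.

3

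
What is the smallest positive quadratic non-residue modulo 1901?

2

(2/1901) = −1, so 2 is the smallest positive non-residue mod 1901.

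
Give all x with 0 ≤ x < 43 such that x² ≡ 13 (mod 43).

20, 23

Since 43 ≡ 3 (mod 4), a square root of 13 is 13^((43+1)/4) = 13^11 mod 43.
Repeated squaring: 13^2≡40, 13^4≡9, 13^8≡38 (mod 43).
13^11 = 13^(8+2+1) ≡ 23 (mod 43).
Check: 23² = 529 ≡ 13 (mod 43). The two roots are 20 and 23.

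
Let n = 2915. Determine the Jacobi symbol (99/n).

0

Reciprocity: 99 ≡ 3 and 2915 ≡ 3 (mod 4), so (99/2915) = −(2915/99).
Reduce top mod 99: now compute (44/99).
Pull out 2^2: since 99 ≡ 3 (mod 8), (2/99) = -1, so (2/99)^2 = +1.
Reciprocity: 11 ≡ 3 and 99 ≡ 3 (mod 4), so (11/99) = −(99/11).
Reduce top mod 11: now compute (0/11).
Top reduces to 0: gcd > 1, so the symbol is 0.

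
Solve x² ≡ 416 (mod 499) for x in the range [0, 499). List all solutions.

Since 499 ≡ 3 (mod 4), a square root of 416 is 416^((499+1)/4) = 416^125 mod 499.
Repeated squaring: 416^2≡402, 416^4≡427, 416^8≡194, 416^16≡211, 416^32≡110, 416^64≡124 (mod 499).
416^125 = 416^(64+32+16+8+4+1) ≡ 371 (mod 499).
Check: 371² = 137641 ≡ 416 (mod 499). The two roots are 128 and 371.

128, 371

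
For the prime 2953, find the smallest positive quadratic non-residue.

5

(2/2953) = +1, so 2 is a residue.
(3/2953) = +1, so 3 is a residue.
(4/2953) = +1, so 4 is a residue.
(5/2953) = −1, so 5 is the smallest positive non-residue mod 2953.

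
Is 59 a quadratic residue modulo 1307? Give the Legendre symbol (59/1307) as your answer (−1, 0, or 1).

-1

Reciprocity: 59 ≡ 3 and 1307 ≡ 3 (mod 4), so (59/1307) = −(1307/59).
Reduce top mod 59: now compute (9/59).
Reciprocity: 9 ≡ 1 and 59 ≡ 3 (mod 4), so (9/59) = +(59/9).
Reduce top mod 9: now compute (5/9).
Reciprocity: 5 ≡ 1 and 9 ≡ 1 (mod 4), so (5/9) = +(9/5).
Reduce top mod 5: now compute (4/5).
Pull out 2^2: since 5 ≡ 5 (mod 8), (2/5) = -1, so (2/5)^2 = +1.
Reached (1/5) = 1. Collecting the sign flips along the way, the symbol is -1.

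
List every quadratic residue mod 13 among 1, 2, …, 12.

Square k = 1,…,6 (k and 13−k give the same square):
1²=1, 2²=4, 3²=9, 4²≡3, 5²≡12, 6²≡10 (mod 13).
So the quadratic residues mod 13 are {1, 3, 4, 9, 10, 12}.

1 3 4 9 10 12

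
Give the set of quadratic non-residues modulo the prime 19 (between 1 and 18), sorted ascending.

2,3,8,10,12,13,14,15,18

Square k = 1,…,9 (k and 19−k give the same square):
1²=1, 2²=4, 3²=9, 4²=16, 5²≡6, 6²≡17, 7²≡11, 8²≡7, 9²≡5 (mod 19).
The residues are {1, 4, 5, 6, 7, 9, 11, 16, 17}; the non-residues are the remaining 9 nonzero classes.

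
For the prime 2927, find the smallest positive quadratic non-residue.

(2/2927) = +1, so 2 is a residue.
(3/2927) = +1, so 3 is a residue.
(4/2927) = +1, so 4 is a residue.
(5/2927) = −1, so 5 is the smallest positive non-residue mod 2927.

5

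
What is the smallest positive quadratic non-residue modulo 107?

2

(2/107) = −1, so 2 is the smallest positive non-residue mod 107.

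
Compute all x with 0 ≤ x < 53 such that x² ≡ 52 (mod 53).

53 ≡ 1 (mod 4), so we find a root by search.
Trying successive values, 23² = 529 ≡ 52 (mod 53). The other root is 53 − 23 = 30.

23, 30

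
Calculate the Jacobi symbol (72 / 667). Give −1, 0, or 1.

Pull out 2^3: since 667 ≡ 3 (mod 8), (2/667) = -1, so (2/667)^3 = -1.
Reciprocity: 9 ≡ 1 and 667 ≡ 3 (mod 4), so (9/667) = +(667/9).
Reduce top mod 9: now compute (1/9).
Reached (1/9) = 1. Collecting the sign flips along the way, the symbol is -1.

-1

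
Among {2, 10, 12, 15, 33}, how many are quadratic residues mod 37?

(2/37) = -1 → non-residue.
(10/37) = +1 → QR.
(12/37) = +1 → QR.
(15/37) = -1 → non-residue.
(33/37) = +1 → QR.
Total quadratic residues among the 5: 3.

3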